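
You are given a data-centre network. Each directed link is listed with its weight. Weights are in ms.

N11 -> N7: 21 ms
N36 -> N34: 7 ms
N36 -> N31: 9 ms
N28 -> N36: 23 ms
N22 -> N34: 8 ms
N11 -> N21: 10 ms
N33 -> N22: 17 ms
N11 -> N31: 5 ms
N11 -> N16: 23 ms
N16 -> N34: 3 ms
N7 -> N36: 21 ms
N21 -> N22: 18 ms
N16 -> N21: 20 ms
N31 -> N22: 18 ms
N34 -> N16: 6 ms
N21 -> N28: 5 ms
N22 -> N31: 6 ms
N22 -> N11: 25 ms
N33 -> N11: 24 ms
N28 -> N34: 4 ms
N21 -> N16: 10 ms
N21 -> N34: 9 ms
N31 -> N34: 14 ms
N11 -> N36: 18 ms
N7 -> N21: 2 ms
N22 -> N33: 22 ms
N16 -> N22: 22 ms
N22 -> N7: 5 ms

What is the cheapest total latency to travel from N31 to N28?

Settle nodes by increasing distance from N31:
N31: 0
N34: 14  (via N31)
N22: 18  (via N31)
N16: 20  (via N34)
N7: 23  (via N22)
N21: 25  (via N7)
N28: 30  (via N21)
Shortest route: N31–N22–N7–N21–N28 = 30 ms.

30 ms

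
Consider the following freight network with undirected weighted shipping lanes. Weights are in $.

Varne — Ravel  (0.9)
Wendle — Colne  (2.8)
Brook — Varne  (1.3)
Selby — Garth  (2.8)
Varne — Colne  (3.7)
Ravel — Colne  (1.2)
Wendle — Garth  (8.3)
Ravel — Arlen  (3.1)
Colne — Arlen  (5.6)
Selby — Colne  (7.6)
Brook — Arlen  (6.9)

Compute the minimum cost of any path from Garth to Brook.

Shortest distances from Garth:
Garth: 0
Selby: 2.8  (via Garth)
Wendle: 8.3  (via Garth)
Colne: 10.4  (via Selby)
Ravel: 11.6  (via Colne)
Varne: 12.5  (via Ravel)
Brook: 13.8  (via Varne)
Shortest route: Garth → Selby → Colne → Ravel → Varne → Brook = $13.8.

$13.8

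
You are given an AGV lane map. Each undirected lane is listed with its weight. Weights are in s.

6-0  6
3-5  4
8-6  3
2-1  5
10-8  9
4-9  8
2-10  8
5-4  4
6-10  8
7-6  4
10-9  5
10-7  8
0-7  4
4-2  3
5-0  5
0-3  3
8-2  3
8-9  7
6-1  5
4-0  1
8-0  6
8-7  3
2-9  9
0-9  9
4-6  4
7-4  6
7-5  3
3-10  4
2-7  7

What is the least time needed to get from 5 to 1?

Shortest distances from 5:
5: 0
7: 3  (via 5)
3: 4  (via 5)
4: 4  (via 5)
0: 5  (via 5)
8: 6  (via 7)
2: 7  (via 4)
6: 7  (via 7)
10: 8  (via 3)
1: 12  (via 2)
Shortest route: 5 → 4 → 2 → 1 = 12 s.

12 s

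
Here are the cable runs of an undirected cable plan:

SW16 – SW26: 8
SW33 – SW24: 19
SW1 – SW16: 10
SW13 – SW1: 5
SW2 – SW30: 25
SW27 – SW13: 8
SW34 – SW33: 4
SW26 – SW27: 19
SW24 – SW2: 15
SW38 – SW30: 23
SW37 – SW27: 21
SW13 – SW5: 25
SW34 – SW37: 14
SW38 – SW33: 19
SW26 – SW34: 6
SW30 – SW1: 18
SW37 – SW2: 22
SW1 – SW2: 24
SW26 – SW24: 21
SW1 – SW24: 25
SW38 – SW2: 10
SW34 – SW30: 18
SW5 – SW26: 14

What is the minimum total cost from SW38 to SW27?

47

Candidate routes:
SW38 - SW33 - SW34 - SW26 - SW27: 19+4+6+19 = 48
SW38 - SW2 - SW1 - SW13 - SW27: 10+24+5+8 = 47
Cheapest is SW38 - SW2 - SW1 - SW13 - SW27 at 47.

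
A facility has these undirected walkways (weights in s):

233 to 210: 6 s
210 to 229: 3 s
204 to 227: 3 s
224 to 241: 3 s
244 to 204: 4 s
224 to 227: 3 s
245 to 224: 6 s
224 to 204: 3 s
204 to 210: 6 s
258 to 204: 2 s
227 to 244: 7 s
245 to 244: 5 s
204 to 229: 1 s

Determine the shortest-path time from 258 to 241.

8 s

Running Dijkstra from 258:
258: 0
204: 2  (via 258)
229: 3  (via 204)
227: 5  (via 204)
224: 5  (via 204)
244: 6  (via 204)
210: 6  (via 229)
241: 8  (via 224)
Shortest route: 258 → 204 → 224 → 241 = 8 s.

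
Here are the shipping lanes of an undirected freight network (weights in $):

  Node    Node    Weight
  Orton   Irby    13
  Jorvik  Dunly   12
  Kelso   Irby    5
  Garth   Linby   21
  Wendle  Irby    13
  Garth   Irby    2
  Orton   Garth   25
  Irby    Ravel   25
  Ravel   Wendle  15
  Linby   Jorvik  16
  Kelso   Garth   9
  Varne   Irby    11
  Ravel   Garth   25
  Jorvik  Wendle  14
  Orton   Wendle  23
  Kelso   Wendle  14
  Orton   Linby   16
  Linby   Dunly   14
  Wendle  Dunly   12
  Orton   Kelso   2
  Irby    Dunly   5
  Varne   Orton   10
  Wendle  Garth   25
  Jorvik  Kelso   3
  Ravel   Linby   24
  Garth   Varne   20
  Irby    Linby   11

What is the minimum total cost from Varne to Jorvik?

Candidate routes:
Varne → Irby → Garth → Kelso → Jorvik: 11+2+9+3 = 25
Varne → Orton → Kelso → Jorvik: 10+2+3 = 15
Varne → Irby → Kelso → Jorvik: 11+5+3 = 19
Cheapest is Varne → Orton → Kelso → Jorvik at $15.

$15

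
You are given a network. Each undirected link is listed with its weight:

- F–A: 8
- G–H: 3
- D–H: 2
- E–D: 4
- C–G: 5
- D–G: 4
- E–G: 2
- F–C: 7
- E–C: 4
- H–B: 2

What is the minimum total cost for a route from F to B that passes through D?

Best F to D: F → C → E → D costing 15
Shortest D→B: D → H → B = 4
Total via D: 15 + 4 = 19.

19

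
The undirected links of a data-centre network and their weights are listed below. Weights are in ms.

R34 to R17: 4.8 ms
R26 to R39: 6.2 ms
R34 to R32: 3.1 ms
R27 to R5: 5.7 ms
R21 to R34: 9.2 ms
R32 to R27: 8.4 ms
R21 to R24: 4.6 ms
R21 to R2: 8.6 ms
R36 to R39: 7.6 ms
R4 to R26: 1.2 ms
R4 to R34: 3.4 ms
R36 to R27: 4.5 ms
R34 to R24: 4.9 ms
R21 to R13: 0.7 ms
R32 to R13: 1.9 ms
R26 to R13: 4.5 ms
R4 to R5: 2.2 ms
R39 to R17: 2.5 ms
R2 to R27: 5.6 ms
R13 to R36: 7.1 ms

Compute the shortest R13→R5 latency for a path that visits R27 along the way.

Shortest R13→R27: R13 → R32 → R27 = 10.3
Best R27 to R5: R27 → R5 costing 5.7
Total via R27: 10.3 + 5.7 = 16 ms.

16 ms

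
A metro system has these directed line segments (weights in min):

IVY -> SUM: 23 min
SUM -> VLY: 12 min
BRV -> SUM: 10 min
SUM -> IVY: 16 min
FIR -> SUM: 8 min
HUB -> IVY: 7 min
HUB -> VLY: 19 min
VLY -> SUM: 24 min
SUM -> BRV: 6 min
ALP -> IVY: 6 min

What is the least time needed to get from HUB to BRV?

36 min

Settle nodes by increasing distance from HUB:
HUB: 0
IVY: 7  (via HUB)
VLY: 19  (via HUB)
SUM: 30  (via IVY)
BRV: 36  (via SUM)
Shortest route: HUB–IVY–SUM–BRV = 36 min.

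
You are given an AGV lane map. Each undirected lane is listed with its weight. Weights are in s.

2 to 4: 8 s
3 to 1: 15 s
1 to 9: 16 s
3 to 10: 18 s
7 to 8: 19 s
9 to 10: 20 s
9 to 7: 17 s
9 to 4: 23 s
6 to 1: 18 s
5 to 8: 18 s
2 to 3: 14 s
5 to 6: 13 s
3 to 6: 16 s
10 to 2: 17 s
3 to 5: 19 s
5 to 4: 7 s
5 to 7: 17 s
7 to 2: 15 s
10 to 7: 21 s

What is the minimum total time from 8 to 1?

49 s

Running Dijkstra from 8:
8: 0
5: 18  (via 8)
7: 19  (via 8)
4: 25  (via 5)
6: 31  (via 5)
2: 33  (via 4)
9: 36  (via 7)
3: 37  (via 5)
10: 40  (via 7)
1: 49  (via 6)
Shortest route: 8–5–6–1 = 49 s.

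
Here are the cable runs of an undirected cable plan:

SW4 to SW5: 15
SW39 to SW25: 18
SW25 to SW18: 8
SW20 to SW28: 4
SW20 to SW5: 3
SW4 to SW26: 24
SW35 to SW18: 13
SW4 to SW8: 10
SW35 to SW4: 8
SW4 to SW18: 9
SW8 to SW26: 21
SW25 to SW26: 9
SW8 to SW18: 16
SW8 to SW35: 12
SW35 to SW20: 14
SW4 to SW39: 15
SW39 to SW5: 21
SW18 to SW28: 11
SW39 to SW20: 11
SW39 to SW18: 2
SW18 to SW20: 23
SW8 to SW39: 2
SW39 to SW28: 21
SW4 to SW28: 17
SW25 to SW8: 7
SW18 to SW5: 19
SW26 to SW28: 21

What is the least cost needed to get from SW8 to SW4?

Candidate routes:
SW8 → SW39 → SW4: 2+15 = 17
SW8 → SW39 → SW18 → SW4: 2+2+9 = 13
SW8 → SW4: 10 = 10
Cheapest is SW8 → SW4 at 10.

10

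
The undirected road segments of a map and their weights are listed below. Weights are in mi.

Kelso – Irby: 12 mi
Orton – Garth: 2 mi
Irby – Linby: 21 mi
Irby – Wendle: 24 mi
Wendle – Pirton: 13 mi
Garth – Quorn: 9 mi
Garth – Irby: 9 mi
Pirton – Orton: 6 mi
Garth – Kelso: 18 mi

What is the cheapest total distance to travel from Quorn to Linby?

Shortest distances from Quorn:
Quorn: 0
Garth: 9  (via Quorn)
Orton: 11  (via Garth)
Pirton: 17  (via Orton)
Irby: 18  (via Garth)
Kelso: 27  (via Garth)
Wendle: 30  (via Pirton)
Linby: 39  (via Irby)
Shortest route: Quorn–Garth–Irby–Linby = 39 mi.

39 mi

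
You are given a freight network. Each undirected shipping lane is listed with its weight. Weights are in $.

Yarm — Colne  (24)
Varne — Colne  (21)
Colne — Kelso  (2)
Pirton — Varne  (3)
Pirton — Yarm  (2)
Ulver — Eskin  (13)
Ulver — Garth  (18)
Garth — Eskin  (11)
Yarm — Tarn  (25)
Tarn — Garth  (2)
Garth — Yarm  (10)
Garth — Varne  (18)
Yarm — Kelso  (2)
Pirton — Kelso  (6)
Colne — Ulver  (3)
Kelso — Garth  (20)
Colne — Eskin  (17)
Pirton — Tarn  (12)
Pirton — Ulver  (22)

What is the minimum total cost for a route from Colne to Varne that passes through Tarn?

$31

Best Colne to Tarn: Colne → Kelso → Yarm → Garth → Tarn costing 16
Best Tarn to Varne: Tarn → Pirton → Varne costing 15
Total via Tarn: 16 + 15 = $31.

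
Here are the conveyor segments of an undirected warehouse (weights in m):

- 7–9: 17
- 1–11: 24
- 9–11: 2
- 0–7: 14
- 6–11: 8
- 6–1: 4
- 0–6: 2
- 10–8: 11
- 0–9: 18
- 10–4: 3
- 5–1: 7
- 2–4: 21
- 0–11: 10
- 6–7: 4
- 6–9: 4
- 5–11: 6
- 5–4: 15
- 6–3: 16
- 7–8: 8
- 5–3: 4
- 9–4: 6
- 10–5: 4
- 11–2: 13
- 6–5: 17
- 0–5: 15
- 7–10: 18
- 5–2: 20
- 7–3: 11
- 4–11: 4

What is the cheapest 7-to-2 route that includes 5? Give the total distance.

Shortest 7→5: 7–6–1–5 = 15
Best 5 to 2: 5–11–2 costing 19
Total via 5: 15 + 19 = 34 m.

34 m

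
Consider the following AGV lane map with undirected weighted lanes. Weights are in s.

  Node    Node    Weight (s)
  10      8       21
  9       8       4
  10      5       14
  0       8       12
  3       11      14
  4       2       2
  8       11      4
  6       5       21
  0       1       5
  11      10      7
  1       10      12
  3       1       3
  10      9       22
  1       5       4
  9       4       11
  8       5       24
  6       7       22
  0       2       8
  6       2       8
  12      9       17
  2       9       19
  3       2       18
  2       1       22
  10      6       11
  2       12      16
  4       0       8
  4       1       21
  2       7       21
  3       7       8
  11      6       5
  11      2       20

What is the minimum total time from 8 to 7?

Compare a few routes:
8 - 11 - 3 - 7: 4+14+8 = 26
8 - 0 - 1 - 3 - 7: 12+5+3+8 = 28
8 - 11 - 6 - 7: 4+5+22 = 31
Cheapest is 8 - 11 - 3 - 7 at 26 s.

26 s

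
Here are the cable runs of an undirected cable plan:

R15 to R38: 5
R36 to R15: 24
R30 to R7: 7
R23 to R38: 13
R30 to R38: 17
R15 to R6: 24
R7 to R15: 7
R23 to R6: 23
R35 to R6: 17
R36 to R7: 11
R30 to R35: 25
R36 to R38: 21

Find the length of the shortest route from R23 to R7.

25

Shortest distances from R23:
R23: 0
R38: 13  (via R23)
R15: 18  (via R38)
R6: 23  (via R23)
R7: 25  (via R15)
Shortest route: R23 → R38 → R15 → R7 = 25.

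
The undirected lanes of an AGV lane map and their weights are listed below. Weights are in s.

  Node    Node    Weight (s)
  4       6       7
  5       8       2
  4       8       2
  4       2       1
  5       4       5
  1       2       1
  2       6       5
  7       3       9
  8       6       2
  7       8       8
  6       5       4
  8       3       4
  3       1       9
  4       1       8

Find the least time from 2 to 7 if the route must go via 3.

Shortest 2→3: 2 → 4 → 8 → 3 = 7
Shortest 3→7: 3 → 7 = 9
Total via 3: 7 + 9 = 16 s.

16 s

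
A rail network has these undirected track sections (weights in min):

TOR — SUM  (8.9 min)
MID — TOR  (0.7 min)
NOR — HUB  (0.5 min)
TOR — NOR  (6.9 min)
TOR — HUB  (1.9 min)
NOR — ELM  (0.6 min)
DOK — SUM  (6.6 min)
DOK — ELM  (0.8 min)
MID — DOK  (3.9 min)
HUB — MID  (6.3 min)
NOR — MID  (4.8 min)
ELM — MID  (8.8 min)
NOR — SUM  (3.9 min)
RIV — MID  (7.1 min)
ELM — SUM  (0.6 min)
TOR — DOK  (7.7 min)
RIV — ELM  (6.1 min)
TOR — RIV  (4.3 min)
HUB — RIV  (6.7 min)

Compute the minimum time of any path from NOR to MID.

3.1 min

Compare a few routes:
NOR - ELM - DOK - MID: 0.6+0.8+3.9 = 5.3
NOR - MID: 4.8 = 4.8
NOR - HUB - MID: 0.5+6.3 = 6.8
NOR - HUB - TOR - MID: 0.5+1.9+0.7 = 3.1
Cheapest is NOR - HUB - TOR - MID at 3.1 min.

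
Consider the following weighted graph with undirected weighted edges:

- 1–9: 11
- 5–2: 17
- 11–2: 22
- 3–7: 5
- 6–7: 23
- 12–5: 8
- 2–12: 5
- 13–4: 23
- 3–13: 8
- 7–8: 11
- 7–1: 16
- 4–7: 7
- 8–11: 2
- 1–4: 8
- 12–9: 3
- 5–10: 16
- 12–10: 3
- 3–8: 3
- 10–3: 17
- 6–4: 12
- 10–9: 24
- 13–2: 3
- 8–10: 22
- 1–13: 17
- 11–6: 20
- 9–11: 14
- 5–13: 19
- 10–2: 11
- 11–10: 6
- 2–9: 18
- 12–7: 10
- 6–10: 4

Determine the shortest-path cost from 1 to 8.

Settle nodes by increasing distance from 1:
1: 0
4: 8  (via 1)
9: 11  (via 1)
12: 14  (via 9)
7: 15  (via 4)
10: 17  (via 12)
13: 17  (via 1)
2: 19  (via 12)
3: 20  (via 7)
6: 20  (via 4)
5: 22  (via 12)
8: 23  (via 3)
Shortest route: 1 → 4 → 7 → 3 → 8 = 23.

23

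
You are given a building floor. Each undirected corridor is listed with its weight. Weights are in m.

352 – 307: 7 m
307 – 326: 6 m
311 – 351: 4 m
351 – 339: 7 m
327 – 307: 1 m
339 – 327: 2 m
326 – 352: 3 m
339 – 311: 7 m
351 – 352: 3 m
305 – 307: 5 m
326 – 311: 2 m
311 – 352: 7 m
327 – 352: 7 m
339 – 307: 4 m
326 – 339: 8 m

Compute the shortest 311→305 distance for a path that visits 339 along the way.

15 m

Best 311 to 339: 311 → 339 costing 7
Best 339 to 305: 339 → 327 → 307 → 305 costing 8
Total via 339: 7 + 8 = 15 m.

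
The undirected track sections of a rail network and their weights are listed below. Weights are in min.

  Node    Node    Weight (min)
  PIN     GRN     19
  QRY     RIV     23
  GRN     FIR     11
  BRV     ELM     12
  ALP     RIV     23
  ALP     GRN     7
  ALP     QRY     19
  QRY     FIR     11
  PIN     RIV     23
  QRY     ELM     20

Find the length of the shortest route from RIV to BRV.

55 min

Enumerating some paths:
RIV–PIN–GRN–FIR–QRY–ELM–BRV: 23+19+11+11+20+12 = 96
RIV–ALP–GRN–FIR–QRY–ELM–BRV: 23+7+11+11+20+12 = 84
RIV–ALP–QRY–ELM–BRV: 23+19+20+12 = 74
RIV–QRY–ELM–BRV: 23+20+12 = 55
The minimum is 55 min via RIV–QRY–ELM–BRV.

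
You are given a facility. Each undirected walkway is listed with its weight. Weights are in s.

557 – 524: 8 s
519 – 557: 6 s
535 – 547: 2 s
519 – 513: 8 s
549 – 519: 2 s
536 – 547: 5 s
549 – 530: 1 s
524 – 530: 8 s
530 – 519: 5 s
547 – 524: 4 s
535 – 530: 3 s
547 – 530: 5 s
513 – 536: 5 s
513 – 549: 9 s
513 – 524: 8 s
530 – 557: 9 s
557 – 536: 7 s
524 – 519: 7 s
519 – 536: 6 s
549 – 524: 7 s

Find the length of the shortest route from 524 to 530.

8 s

Candidate routes:
524 - 547 - 535 - 530: 4+2+3 = 9
524 - 530: 8 = 8
Cheapest is 524 - 530 at 8 s.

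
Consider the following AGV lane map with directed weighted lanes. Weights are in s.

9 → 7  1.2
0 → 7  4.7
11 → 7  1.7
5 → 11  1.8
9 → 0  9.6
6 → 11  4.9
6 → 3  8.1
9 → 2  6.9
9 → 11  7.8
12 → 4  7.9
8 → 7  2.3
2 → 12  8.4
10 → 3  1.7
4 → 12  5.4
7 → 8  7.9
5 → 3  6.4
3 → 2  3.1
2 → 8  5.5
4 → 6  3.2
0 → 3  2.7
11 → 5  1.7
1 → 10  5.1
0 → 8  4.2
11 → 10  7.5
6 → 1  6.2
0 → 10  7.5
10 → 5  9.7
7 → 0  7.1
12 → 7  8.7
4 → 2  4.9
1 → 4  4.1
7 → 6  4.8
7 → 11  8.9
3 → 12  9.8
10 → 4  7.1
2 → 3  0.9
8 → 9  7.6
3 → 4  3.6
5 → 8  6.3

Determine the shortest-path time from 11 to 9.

15.6 s

Enumerating some paths:
11–7–0–8–9: 1.7+7.1+4.2+7.6 = 20.6
11–5–8–9: 1.7+6.3+7.6 = 15.6
11–7–8–9: 1.7+7.9+7.6 = 17.2
Cheapest is 11–5–8–9 at 15.6 s.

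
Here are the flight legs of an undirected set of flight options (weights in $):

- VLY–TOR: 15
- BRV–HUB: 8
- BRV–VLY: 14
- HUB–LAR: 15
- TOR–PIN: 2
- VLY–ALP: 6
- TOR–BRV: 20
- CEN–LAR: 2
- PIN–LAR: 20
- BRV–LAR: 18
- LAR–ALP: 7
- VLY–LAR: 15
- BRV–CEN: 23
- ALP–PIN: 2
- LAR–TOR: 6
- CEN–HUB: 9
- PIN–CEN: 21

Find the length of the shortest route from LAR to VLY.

$13

Settle nodes by increasing distance from LAR:
LAR: 0
CEN: 2  (via LAR)
TOR: 6  (via LAR)
ALP: 7  (via LAR)
PIN: 8  (via TOR)
HUB: 11  (via CEN)
VLY: 13  (via ALP)
Shortest route: LAR → ALP → VLY = $13.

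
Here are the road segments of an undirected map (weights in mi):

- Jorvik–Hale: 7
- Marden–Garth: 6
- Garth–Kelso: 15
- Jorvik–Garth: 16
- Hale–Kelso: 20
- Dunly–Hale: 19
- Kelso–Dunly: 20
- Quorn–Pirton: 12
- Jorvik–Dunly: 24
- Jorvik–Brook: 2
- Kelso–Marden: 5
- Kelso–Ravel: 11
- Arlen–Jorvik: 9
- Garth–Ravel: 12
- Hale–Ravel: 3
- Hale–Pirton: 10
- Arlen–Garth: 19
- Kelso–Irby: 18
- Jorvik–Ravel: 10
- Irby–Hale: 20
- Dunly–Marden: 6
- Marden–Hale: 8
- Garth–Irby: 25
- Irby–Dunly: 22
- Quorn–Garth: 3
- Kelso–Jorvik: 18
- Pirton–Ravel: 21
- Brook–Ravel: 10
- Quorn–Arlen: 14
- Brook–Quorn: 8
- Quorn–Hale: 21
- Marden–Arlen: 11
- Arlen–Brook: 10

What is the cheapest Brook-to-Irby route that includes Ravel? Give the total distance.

Best Brook to Ravel: Brook–Ravel costing 10
Best Ravel to Irby: Ravel–Hale–Irby costing 23
Total via Ravel: 10 + 23 = 33 mi.

33 mi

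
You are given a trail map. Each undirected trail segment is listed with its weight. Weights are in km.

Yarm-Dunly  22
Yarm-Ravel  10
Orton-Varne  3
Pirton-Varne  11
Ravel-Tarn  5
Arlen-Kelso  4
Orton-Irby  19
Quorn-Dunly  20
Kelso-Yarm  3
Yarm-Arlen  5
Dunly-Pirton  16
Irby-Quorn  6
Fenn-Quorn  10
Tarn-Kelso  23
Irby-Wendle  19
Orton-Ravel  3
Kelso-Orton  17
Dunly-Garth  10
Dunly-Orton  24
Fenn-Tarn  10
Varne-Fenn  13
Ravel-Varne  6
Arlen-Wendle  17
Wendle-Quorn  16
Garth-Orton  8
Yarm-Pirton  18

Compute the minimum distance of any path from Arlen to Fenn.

Candidate routes:
Arlen → Kelso → Yarm → Ravel → Tarn → Fenn: 4+3+10+5+10 = 32
Arlen → Yarm → Ravel → Orton → Varne → Fenn: 5+10+3+3+13 = 34
Arlen → Yarm → Ravel → Tarn → Fenn: 5+10+5+10 = 30
The minimum is 30 km via Arlen → Yarm → Ravel → Tarn → Fenn.

30 km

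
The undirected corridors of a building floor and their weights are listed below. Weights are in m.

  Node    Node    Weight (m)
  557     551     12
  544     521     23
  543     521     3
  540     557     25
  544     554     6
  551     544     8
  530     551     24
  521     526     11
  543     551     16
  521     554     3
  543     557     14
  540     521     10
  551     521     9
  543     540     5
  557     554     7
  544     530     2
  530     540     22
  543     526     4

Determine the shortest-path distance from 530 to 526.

Candidate routes:
530–544–554–521–526: 2+6+3+11 = 22
530–544–551–521–543–526: 2+8+9+3+4 = 26
530–544–554–521–543–526: 2+6+3+3+4 = 18
530–544–551–543–526: 2+8+16+4 = 30
The minimum is 18 m via 530–544–554–521–543–526.

18 m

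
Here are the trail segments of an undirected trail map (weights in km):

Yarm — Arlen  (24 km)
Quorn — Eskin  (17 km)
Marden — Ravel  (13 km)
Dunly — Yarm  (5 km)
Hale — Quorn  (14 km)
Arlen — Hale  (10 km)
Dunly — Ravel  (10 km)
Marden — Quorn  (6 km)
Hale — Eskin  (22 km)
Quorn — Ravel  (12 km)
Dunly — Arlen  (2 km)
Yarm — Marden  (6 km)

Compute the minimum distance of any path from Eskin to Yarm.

Compare a few routes:
Eskin → Quorn → Marden → Yarm: 17+6+6 = 29
Eskin → Hale → Arlen → Dunly → Yarm: 22+10+2+5 = 39
Eskin → Quorn → Ravel → Dunly → Yarm: 17+12+10+5 = 44
The minimum is 29 km via Eskin → Quorn → Marden → Yarm.

29 km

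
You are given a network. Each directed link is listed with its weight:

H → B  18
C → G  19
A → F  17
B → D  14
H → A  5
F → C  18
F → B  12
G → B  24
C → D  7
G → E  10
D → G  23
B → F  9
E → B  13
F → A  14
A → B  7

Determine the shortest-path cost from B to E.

47

Settle nodes by increasing distance from B:
B: 0
F: 9  (via B)
D: 14  (via B)
A: 23  (via F)
C: 27  (via F)
G: 37  (via D)
E: 47  (via G)
Shortest route: B → D → G → E = 47.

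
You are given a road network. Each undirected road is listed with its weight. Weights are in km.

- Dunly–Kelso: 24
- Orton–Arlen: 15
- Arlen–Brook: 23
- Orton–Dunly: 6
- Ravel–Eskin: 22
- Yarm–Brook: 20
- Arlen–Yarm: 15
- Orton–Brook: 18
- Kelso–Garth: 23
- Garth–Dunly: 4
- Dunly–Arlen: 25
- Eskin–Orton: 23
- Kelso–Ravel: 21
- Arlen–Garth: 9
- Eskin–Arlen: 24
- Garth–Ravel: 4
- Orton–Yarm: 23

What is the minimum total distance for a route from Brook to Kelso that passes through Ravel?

Best Brook to Ravel: Brook–Orton–Dunly–Garth–Ravel costing 32
Best Ravel to Kelso: Ravel–Kelso costing 21
Total via Ravel: 32 + 21 = 53 km.

53 km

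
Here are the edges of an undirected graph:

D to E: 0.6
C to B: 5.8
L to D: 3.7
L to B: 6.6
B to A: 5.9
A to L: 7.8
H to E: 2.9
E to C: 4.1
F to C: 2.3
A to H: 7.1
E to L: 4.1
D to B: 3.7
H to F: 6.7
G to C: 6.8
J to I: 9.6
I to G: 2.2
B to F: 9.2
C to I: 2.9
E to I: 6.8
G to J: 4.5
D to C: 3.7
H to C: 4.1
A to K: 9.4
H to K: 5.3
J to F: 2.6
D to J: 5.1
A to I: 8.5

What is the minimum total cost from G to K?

14.5

Settle nodes by increasing distance from G:
G: 0
I: 2.2  (via G)
J: 4.5  (via G)
C: 5.1  (via I)
F: 7.1  (via J)
D: 8.8  (via C)
E: 9  (via I)
H: 9.2  (via C)
A: 10.7  (via I)
B: 10.9  (via C)
L: 12.5  (via D)
K: 14.5  (via H)
Shortest route: G → I → C → H → K = 14.5.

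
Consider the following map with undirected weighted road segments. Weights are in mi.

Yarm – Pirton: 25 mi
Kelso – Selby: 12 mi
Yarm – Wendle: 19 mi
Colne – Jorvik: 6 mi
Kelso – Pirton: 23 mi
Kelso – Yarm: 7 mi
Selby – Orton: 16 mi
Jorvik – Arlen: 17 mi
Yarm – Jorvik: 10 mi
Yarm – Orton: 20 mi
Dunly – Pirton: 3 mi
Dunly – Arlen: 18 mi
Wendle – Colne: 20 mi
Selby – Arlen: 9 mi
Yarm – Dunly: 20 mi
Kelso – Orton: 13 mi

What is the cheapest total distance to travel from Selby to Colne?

Candidate routes:
Selby - Arlen - Jorvik - Colne: 9+17+6 = 32
Selby - Kelso - Yarm - Jorvik - Colne: 12+7+10+6 = 35
The minimum is 32 mi via Selby - Arlen - Jorvik - Colne.

32 mi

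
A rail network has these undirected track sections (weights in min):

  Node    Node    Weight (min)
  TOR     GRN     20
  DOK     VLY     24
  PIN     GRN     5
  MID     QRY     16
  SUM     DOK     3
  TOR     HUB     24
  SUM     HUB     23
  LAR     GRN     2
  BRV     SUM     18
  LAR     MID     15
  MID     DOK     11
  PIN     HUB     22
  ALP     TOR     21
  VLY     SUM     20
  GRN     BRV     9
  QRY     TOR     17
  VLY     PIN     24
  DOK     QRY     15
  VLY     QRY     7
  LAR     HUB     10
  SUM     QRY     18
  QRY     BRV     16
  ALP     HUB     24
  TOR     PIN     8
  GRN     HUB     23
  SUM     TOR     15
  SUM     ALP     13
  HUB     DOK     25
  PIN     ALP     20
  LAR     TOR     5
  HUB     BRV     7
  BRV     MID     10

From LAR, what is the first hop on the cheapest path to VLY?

Compare a few routes:
LAR–GRN–BRV–QRY–VLY: 2+9+16+7 = 34
LAR–TOR–QRY–VLY: 5+17+7 = 29
LAR–GRN–PIN–VLY: 2+5+24 = 31
Cheapest is LAR–TOR–QRY–VLY at 29 min.
So from LAR the first move is to TOR.

TOR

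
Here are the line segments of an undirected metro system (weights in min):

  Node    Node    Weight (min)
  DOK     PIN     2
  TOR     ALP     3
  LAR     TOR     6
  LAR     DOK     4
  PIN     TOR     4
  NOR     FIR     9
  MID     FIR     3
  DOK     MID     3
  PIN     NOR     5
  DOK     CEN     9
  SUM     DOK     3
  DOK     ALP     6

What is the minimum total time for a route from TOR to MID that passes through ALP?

Shortest TOR→ALP: TOR–ALP = 3
Best ALP to MID: ALP–DOK–MID costing 9
Total via ALP: 3 + 9 = 12 min.

12 min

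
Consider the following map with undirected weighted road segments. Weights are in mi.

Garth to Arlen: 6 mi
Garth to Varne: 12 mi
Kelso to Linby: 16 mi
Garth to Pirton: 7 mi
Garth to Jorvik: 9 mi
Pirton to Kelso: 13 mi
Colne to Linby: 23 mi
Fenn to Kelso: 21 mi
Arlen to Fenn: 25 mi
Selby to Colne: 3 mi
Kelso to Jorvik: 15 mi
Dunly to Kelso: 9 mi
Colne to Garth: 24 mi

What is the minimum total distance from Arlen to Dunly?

Shortest distances from Arlen:
Arlen: 0
Garth: 6  (via Arlen)
Pirton: 13  (via Garth)
Jorvik: 15  (via Garth)
Varne: 18  (via Garth)
Fenn: 25  (via Arlen)
Kelso: 26  (via Pirton)
Colne: 30  (via Garth)
Selby: 33  (via Colne)
Dunly: 35  (via Kelso)
Shortest route: Arlen–Garth–Pirton–Kelso–Dunly = 35 mi.

35 mi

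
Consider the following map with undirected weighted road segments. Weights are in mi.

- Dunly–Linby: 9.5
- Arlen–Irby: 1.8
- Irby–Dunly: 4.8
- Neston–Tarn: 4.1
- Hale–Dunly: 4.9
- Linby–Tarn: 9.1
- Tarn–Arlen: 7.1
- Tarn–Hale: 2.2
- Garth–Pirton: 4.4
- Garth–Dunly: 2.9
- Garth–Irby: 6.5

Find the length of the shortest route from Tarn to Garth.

10 mi

Compare a few routes:
Tarn–Hale–Dunly–Garth: 2.2+4.9+2.9 = 10
Tarn–Arlen–Irby–Garth: 7.1+1.8+6.5 = 15.4
The minimum is 10 mi via Tarn–Hale–Dunly–Garth.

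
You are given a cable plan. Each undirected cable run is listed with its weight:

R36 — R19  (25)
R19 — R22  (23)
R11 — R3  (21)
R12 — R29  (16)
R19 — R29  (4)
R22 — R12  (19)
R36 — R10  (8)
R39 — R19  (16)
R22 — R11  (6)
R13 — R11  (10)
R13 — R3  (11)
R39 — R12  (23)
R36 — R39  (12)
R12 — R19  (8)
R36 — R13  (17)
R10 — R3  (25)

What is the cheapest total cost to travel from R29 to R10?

Compare a few routes:
R29–R19–R39–R36–R10: 4+16+12+8 = 40
R29–R19–R36–R10: 4+25+8 = 37
The minimum is 37 via R29–R19–R36–R10.

37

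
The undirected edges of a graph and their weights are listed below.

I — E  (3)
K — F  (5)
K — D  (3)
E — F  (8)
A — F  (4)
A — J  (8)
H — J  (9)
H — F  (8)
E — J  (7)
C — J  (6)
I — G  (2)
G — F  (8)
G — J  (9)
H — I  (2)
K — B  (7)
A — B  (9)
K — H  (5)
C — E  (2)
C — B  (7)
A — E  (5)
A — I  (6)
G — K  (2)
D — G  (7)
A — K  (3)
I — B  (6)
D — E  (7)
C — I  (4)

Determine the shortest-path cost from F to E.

8

Enumerating some paths:
F–K–G–I–E: 5+2+2+3 = 12
F–A–E: 4+5 = 9
F–E: 8 = 8
Cheapest is F–E at 8.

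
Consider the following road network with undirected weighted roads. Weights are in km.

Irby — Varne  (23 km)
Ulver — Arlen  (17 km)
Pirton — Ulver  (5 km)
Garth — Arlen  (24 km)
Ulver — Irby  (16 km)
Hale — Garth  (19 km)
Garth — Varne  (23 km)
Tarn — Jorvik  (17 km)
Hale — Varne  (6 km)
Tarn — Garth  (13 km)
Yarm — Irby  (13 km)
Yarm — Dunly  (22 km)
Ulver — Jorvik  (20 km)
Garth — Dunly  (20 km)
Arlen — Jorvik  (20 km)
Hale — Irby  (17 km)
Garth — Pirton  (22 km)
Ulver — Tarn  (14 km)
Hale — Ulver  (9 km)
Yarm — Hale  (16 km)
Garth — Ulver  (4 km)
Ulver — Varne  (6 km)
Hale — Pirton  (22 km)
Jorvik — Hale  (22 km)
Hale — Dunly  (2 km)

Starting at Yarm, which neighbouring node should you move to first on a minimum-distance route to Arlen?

Compare a few routes:
Yarm → Irby → Ulver → Arlen: 13+16+17 = 46
Yarm → Hale → Varne → Ulver → Arlen: 16+6+6+17 = 45
Yarm → Hale → Ulver → Arlen: 16+9+17 = 42
The minimum is 42 km via Yarm → Hale → Ulver → Arlen.
So from Yarm the first move is to Hale.

Hale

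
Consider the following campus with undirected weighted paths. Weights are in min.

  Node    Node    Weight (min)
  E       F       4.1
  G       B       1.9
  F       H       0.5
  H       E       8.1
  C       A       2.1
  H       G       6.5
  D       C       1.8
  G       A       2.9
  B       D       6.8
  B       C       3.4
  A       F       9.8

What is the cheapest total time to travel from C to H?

11.5 min

Enumerating some paths:
C → D → B → G → H: 1.8+6.8+1.9+6.5 = 17
C → B → G → H: 3.4+1.9+6.5 = 11.8
C → A → F → H: 2.1+9.8+0.5 = 12.4
C → A → G → H: 2.1+2.9+6.5 = 11.5
The minimum is 11.5 min via C → A → G → H.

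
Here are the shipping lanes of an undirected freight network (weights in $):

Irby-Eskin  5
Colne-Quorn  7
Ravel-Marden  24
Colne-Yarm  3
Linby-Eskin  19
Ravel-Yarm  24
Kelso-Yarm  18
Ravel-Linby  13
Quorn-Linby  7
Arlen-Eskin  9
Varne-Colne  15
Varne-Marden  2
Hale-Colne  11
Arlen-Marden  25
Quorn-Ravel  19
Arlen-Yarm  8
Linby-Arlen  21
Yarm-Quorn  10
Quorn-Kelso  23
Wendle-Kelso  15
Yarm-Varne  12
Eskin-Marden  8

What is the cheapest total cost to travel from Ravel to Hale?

Candidate routes:
Ravel → Yarm → Colne → Hale: 24+3+11 = 38
Ravel → Linby → Quorn → Colne → Hale: 13+7+7+11 = 38
Ravel → Quorn → Colne → Hale: 19+7+11 = 37
The minimum is $37 via Ravel → Quorn → Colne → Hale.

$37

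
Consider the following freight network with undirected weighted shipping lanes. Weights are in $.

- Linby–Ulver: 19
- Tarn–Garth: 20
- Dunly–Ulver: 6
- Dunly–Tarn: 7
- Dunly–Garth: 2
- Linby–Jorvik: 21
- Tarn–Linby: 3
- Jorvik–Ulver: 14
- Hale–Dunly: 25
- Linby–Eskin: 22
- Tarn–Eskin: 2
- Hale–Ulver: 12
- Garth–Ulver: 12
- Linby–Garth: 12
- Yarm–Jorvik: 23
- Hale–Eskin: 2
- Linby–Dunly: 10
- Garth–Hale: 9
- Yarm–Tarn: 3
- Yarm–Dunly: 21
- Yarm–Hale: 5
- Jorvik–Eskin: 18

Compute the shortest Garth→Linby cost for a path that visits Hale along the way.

Shortest Garth→Hale: Garth → Hale = 9
Shortest Hale→Linby: Hale → Eskin → Tarn → Linby = 7
Total via Hale: 9 + 7 = $16.

$16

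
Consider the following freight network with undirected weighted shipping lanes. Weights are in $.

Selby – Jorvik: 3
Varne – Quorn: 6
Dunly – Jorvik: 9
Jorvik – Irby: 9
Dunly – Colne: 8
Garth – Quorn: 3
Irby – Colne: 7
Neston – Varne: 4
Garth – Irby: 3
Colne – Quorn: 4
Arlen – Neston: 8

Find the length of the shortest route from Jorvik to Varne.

$21

Compare a few routes:
Jorvik–Irby–Garth–Quorn–Varne: 9+3+3+6 = 21
Jorvik–Irby–Colne–Quorn–Varne: 9+7+4+6 = 26
Cheapest is Jorvik–Irby–Garth–Quorn–Varne at $21.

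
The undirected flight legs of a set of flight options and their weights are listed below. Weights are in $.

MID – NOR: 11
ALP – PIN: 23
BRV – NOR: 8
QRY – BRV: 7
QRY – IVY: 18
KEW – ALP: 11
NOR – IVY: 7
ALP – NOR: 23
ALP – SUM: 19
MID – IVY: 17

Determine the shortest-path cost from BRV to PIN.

$54

Running Dijkstra from BRV:
BRV: 0
QRY: 7  (via BRV)
NOR: 8  (via BRV)
IVY: 15  (via NOR)
MID: 19  (via NOR)
ALP: 31  (via NOR)
KEW: 42  (via ALP)
SUM: 50  (via ALP)
PIN: 54  (via ALP)
Shortest route: BRV → NOR → ALP → PIN = $54.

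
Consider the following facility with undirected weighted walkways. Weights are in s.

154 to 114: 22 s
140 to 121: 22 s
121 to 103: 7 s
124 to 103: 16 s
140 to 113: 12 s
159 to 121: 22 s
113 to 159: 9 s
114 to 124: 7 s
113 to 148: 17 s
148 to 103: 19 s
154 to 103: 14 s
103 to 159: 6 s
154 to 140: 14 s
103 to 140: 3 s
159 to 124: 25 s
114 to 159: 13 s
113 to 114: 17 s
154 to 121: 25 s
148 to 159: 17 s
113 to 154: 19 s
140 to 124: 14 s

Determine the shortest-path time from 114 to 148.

Running Dijkstra from 114:
114: 0
124: 7  (via 114)
159: 13  (via 114)
113: 17  (via 114)
103: 19  (via 159)
140: 21  (via 124)
154: 22  (via 114)
121: 26  (via 103)
148: 30  (via 159)
Shortest route: 114 → 159 → 148 = 30 s.

30 s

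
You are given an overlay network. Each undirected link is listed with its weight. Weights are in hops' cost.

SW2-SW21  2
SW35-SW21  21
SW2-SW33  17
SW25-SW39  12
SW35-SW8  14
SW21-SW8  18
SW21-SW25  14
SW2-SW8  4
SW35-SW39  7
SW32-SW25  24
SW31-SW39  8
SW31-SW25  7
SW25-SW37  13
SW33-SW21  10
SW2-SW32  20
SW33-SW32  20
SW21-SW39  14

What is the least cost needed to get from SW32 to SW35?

38 hops' cost

Settle nodes by increasing distance from SW32:
SW32: 0
SW33: 20  (via SW32)
SW2: 20  (via SW32)
SW21: 22  (via SW2)
SW8: 24  (via SW2)
SW25: 24  (via SW32)
SW31: 31  (via SW25)
SW39: 36  (via SW21)
SW37: 37  (via SW25)
SW35: 38  (via SW8)
Shortest route: SW32 → SW2 → SW8 → SW35 = 38 hops' cost.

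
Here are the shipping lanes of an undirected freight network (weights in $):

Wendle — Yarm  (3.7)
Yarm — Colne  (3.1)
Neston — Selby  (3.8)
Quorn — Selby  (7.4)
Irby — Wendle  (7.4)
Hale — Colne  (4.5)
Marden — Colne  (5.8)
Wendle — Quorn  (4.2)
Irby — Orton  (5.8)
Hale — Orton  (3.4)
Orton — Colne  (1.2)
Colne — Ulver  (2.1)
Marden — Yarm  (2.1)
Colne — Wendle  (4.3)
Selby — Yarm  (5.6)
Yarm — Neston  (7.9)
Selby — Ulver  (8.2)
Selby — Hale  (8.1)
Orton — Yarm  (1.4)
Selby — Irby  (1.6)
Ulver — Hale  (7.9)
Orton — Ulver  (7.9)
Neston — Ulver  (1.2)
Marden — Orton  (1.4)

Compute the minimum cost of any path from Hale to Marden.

$4.8

Compare a few routes:
Hale → Orton → Yarm → Marden: 3.4+1.4+2.1 = 6.9
Hale → Orton → Marden: 3.4+1.4 = 4.8
Hale → Colne → Orton → Marden: 4.5+1.2+1.4 = 7.1
Hale → Colne → Orton → Yarm → Marden: 4.5+1.2+1.4+2.1 = 9.2
The minimum is $4.8 via Hale → Orton → Marden.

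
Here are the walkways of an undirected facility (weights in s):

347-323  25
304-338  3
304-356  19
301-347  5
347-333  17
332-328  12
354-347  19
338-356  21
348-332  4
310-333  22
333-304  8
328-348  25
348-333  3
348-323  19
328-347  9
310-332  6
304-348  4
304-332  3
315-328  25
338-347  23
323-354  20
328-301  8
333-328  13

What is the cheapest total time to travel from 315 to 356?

Compare a few routes:
315 → 328 → 333 → 348 → 304 → 356: 25+13+3+4+19 = 64
315 → 328 → 332 → 304 → 356: 25+12+3+19 = 59
Cheapest is 315 → 328 → 332 → 304 → 356 at 59 s.

59 s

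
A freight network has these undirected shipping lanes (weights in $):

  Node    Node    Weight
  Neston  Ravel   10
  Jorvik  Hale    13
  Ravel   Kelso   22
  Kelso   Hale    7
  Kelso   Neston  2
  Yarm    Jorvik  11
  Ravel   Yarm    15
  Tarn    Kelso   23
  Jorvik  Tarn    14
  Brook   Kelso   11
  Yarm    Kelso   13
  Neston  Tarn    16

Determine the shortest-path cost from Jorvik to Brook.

Compare a few routes:
Jorvik - Hale - Kelso - Brook: 13+7+11 = 31
Jorvik - Yarm - Kelso - Brook: 11+13+11 = 35
Cheapest is Jorvik - Hale - Kelso - Brook at $31.

$31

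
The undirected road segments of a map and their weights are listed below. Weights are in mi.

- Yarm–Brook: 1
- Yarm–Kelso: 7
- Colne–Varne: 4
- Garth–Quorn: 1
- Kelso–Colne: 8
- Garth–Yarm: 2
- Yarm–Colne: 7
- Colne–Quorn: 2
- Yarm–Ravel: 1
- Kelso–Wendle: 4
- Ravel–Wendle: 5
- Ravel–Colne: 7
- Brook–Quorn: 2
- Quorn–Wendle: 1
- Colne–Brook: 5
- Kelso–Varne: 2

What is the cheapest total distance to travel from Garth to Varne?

Compare a few routes:
Garth - Quorn - Wendle - Kelso - Varne: 1+1+4+2 = 8
Garth - Quorn - Colne - Varne: 1+2+4 = 7
Cheapest is Garth - Quorn - Colne - Varne at 7 mi.

7 mi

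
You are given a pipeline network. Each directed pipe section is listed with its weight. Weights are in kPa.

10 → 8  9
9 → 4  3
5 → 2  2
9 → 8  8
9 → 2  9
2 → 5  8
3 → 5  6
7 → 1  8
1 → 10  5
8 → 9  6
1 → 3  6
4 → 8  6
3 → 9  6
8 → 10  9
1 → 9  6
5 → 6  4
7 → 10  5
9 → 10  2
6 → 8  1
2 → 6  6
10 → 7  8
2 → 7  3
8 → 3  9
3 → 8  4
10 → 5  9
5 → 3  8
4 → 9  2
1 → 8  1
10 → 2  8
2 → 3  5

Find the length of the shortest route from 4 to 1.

Compare a few routes:
4 → 9 → 10 → 7 → 1: 2+2+8+8 = 20
4 → 9 → 10 → 2 → 7 → 1: 2+2+8+3+8 = 23
4 → 9 → 10 → 5 → 2 → 7 → 1: 2+2+9+2+3+8 = 26
4 → 9 → 2 → 7 → 1: 2+9+3+8 = 22
The minimum is 20 kPa via 4 → 9 → 10 → 7 → 1.

20 kPa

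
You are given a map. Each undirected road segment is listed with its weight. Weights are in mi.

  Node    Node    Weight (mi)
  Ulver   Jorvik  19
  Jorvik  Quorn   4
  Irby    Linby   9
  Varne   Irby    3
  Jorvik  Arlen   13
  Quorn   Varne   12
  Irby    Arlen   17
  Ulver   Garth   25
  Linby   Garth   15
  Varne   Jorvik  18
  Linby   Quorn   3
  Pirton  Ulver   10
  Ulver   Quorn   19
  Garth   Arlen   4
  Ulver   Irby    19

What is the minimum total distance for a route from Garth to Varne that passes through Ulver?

47 mi

Shortest Garth→Ulver: Garth → Ulver = 25
Best Ulver to Varne: Ulver → Irby → Varne costing 22
Total via Ulver: 25 + 22 = 47 mi.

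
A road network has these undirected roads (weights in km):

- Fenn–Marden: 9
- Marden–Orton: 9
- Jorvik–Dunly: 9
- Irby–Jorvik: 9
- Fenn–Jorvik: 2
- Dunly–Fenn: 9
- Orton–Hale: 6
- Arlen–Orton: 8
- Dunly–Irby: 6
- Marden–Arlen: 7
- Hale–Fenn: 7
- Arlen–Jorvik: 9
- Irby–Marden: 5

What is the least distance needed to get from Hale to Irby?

Compare a few routes:
Hale–Orton–Marden–Irby: 6+9+5 = 20
Hale–Fenn–Jorvik–Irby: 7+2+9 = 18
The minimum is 18 km via Hale–Fenn–Jorvik–Irby.

18 km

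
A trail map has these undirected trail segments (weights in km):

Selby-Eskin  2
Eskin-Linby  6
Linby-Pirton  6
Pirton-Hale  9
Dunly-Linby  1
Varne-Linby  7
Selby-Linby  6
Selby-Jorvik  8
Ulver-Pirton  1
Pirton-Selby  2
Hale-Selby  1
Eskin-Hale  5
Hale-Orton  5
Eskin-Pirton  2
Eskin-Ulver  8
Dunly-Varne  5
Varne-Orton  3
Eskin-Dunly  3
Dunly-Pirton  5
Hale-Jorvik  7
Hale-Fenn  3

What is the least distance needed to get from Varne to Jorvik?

15 km

Compare a few routes:
Varne - Orton - Hale - Selby - Jorvik: 3+5+1+8 = 17
Varne - Orton - Hale - Jorvik: 3+5+7 = 15
Cheapest is Varne - Orton - Hale - Jorvik at 15 km.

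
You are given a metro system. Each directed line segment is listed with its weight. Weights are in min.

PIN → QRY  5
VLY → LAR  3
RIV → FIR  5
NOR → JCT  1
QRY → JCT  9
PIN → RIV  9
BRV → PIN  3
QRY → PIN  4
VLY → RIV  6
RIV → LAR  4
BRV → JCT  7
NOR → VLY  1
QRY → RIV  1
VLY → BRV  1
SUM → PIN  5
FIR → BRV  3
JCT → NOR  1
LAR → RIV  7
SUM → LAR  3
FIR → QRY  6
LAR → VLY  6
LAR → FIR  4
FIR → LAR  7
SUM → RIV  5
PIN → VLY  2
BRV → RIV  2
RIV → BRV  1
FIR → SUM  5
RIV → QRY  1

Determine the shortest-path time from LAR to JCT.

14 min

Compare a few routes:
LAR - RIV - BRV - JCT: 7+1+7 = 15
LAR - FIR - QRY - RIV - BRV - JCT: 4+6+1+1+7 = 19
LAR - FIR - BRV - JCT: 4+3+7 = 14
LAR - RIV - QRY - JCT: 7+1+9 = 17
Cheapest is LAR - FIR - BRV - JCT at 14 min.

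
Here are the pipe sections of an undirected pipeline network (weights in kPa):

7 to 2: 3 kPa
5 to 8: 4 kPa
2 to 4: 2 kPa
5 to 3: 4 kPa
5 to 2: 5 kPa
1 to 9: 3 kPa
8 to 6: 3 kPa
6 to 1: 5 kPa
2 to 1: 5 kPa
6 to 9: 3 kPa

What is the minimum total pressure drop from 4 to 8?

Settle nodes by increasing distance from 4:
4: 0
2: 2  (via 4)
7: 5  (via 2)
1: 7  (via 2)
5: 7  (via 2)
9: 10  (via 1)
3: 11  (via 5)
8: 11  (via 5)
Shortest route: 4 → 2 → 5 → 8 = 11 kPa.

11 kPa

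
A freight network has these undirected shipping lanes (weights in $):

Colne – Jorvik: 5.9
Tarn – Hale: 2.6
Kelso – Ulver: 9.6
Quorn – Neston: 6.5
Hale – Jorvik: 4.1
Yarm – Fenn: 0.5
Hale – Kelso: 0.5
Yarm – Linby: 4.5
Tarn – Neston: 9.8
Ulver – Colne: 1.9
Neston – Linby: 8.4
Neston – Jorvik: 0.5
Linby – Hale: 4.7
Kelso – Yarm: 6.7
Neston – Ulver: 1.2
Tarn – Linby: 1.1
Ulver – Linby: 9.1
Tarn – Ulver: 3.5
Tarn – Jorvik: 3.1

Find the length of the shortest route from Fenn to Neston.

Candidate routes:
Fenn–Yarm–Linby–Tarn–Jorvik–Neston: 0.5+4.5+1.1+3.1+0.5 = 9.7
Fenn–Yarm–Linby–Tarn–Ulver–Neston: 0.5+4.5+1.1+3.5+1.2 = 10.8
Cheapest is Fenn–Yarm–Linby–Tarn–Jorvik–Neston at $9.7.

$9.7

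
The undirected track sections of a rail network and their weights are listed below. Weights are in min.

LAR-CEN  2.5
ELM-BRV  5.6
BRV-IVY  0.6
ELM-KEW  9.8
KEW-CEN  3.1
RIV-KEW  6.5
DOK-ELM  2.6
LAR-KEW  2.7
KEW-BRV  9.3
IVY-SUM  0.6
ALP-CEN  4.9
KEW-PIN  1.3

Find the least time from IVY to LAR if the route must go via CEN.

15.5 min

Best IVY to CEN: IVY–BRV–KEW–CEN costing 13
Shortest CEN→LAR: CEN–LAR = 2.5
Total via CEN: 13 + 2.5 = 15.5 min.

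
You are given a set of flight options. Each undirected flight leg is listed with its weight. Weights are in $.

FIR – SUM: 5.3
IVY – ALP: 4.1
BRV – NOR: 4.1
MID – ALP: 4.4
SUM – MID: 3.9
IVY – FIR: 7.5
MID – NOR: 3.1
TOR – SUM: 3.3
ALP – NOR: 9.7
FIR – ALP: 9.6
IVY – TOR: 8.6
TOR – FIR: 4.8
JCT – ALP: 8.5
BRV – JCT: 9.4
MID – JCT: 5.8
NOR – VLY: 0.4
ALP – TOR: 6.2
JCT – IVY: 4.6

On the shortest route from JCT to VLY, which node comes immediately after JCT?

MID

Candidate routes:
JCT–BRV–NOR–VLY: 9.4+4.1+0.4 = 13.9
JCT–MID–NOR–VLY: 5.8+3.1+0.4 = 9.3
JCT–ALP–MID–NOR–VLY: 8.5+4.4+3.1+0.4 = 16.4
The minimum is $9.3 via JCT–MID–NOR–VLY.
So from JCT the first move is to MID.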